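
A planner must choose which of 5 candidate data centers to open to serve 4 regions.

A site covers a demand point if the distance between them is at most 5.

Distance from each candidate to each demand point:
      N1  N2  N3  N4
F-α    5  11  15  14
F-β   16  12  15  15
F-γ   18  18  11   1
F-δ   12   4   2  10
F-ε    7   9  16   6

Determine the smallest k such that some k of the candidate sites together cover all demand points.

3

Coverage sets (demand points within 5 of each site):
  F-α: {N1}
  F-β: {}
  F-γ: {N4}
  F-δ: {N2, N3}
  F-ε: {}
No 2 sites suffice: every size-2 union leaves at least one demand point uncovered.
But {F-α, F-γ, F-δ} covers everything, so the minimum is 3.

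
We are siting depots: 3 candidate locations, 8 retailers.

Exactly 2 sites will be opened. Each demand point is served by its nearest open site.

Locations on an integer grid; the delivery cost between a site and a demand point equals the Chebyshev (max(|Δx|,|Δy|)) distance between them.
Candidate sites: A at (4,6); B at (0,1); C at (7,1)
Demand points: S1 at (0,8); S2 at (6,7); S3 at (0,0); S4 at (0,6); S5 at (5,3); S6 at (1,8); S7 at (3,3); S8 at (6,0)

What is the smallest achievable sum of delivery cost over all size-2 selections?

25

Open {A, C}.
  S1→A 4, S2→A 2, S3→A 6, S4→A 4, S5→C 2, S6→A 3, S7→A 3, S8→C 1  ⇒ total 25.
Compare {A, B}: total 26.
Compare {B, C}: total 32.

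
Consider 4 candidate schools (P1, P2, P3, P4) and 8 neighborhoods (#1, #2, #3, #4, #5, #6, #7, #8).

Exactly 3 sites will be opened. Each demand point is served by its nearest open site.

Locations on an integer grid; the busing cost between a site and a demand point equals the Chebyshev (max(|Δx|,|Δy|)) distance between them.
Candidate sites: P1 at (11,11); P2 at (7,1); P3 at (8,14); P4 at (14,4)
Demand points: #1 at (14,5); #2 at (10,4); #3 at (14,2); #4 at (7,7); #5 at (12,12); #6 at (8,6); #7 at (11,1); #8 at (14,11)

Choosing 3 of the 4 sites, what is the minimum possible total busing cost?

Open {P1, P2, P4}.
  #1→P4 1, #2→P2 3, #3→P4 2, #4→P1 4, #5→P1 1, #6→P1 5, #7→P4 3, #8→P1 3  ⇒ total 22.
Compare {P1, P3, P4}: total 23.
Compare {P2, P3, P4}: total 30.
No size-3 selection does better; minimum is 22.

22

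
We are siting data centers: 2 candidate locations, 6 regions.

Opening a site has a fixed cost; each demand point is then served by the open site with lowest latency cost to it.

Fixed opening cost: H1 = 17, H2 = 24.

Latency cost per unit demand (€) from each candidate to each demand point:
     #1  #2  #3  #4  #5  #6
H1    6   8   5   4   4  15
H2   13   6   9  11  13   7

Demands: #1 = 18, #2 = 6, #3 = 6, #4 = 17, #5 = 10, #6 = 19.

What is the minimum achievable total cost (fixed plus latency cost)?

Open {H1, H2}: assign each demand point to its cheapest open site.
  #1→H1 18×6=108, #2→H2 6×6=36, #3→H1 6×5=30, #4→H1 17×4=68, #5→H1 10×4=40, #6→H2 19×7=133
  latency cost 415, fixed 41 → total 456.
Compare {H1}: latency cost 579 + fixed 17 = 596.
Compare {H2}: latency cost 774 + fixed 24 = 798.

456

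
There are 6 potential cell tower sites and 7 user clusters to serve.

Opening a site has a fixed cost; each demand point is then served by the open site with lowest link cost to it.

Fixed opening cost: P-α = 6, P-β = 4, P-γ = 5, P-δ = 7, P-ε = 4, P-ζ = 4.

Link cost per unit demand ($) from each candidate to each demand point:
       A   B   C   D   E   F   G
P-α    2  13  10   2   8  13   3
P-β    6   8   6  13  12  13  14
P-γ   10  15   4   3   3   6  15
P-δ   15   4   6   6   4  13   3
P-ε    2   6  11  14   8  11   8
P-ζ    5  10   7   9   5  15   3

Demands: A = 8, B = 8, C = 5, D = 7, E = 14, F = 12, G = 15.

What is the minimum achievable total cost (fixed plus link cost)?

Open {P-α, P-γ, P-δ}: assign each demand point to its cheapest open site.
  A→P-α 8×2=16, B→P-δ 8×4=32, C→P-γ 5×4=20, D→P-α 7×2=14, E→P-γ 14×3=42, F→P-γ 12×6=72, G→P-α 15×3=45
  link cost 241, fixed 18 → total 259.
Compare {P-α, P-β, P-γ, P-δ}: link cost 241 + fixed 22 = 263.
Compare {P-α, P-γ, P-δ, P-ε}: link cost 241 + fixed 22 = 263.
Compare {P-α, P-γ, P-δ, P-ζ}: link cost 241 + fixed 22 = 263.
All other subsets cost ≥ 263. Minimum total cost: 259.

259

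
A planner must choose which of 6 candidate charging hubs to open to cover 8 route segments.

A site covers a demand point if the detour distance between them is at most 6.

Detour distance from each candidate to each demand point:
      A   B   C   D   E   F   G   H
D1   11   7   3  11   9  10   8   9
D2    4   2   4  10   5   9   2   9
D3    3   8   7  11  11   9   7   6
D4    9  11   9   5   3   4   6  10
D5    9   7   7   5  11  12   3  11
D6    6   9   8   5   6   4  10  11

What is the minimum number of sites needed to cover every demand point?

Coverage sets (demand points within 6 of each site):
  D1: {C}
  D2: {A, B, C, E, G}
  D3: {A, H}
  D4: {D, E, F, G}
  D5: {D, G}
  D6: {A, D, E, F}
No 2 sites suffice: every size-2 union leaves at least one demand point uncovered.
But {D2, D3, D4} covers everything, so the minimum is 3.

3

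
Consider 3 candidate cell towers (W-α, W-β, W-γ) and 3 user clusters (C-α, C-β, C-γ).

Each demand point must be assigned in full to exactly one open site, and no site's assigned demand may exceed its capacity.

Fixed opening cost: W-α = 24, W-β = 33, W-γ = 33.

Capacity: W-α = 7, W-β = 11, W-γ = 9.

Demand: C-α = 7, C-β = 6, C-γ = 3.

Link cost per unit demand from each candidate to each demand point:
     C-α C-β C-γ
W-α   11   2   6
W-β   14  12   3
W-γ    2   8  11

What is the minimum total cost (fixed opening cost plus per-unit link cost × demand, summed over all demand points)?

125

Open {W-α, W-β, W-γ}; cheapest assignment that respects the capacities:
  W-α (cap 7, load 6): C-β — cost 6×2 = 12
  W-β (cap 11, load 3): C-γ — cost 3×3 = 9
  W-γ (cap 9, load 7): C-α — cost 7×2 = 14
  Shipping 35, fixed 90 → total 125.
  Any other capacity-feasible assignment to {W-α, W-β, W-γ} ships for at least 35.
Compare {W-β, W-γ}: its best feasible assignment gives total 161.
Compare {W-α, W-β}: its best feasible assignment gives total 176.
Every other set of open sites that can feasibly serve all demand totals ≥ 161 even under its best assignment. Minimum: 125.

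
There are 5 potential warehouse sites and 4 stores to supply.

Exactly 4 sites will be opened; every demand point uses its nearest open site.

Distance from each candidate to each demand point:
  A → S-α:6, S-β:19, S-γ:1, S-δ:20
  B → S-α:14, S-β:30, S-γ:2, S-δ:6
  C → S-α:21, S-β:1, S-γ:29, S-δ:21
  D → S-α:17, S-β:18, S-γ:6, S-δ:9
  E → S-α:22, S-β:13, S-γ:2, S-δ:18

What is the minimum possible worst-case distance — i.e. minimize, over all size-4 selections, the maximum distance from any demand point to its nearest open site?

6

Open {A, B, C, D}.
  Farthest demand point is S-α at distance 6 (to A); all others are ≤ 6.
With {A, B, C, E} the worst case is 6.
With {A, C, D, E} the worst case is 9.
No size-4 selection achieves below 6.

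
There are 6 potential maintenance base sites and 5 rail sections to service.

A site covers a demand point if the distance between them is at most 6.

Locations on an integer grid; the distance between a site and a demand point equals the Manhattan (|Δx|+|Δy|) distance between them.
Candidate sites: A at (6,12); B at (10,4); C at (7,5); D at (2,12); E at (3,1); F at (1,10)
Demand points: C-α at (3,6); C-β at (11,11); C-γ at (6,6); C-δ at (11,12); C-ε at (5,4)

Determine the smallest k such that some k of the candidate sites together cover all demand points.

Coverage sets (demand points within 6 of each site):
  A: {C-β, C-γ, C-δ}
  B: {C-γ, C-ε}
  C: {C-α, C-γ, C-ε}
  D: {}
  E: {C-α, C-ε}
  F: {C-α}
No single site covers all 5 demand points.
But {A, C} covers everything, so the minimum is 2.

2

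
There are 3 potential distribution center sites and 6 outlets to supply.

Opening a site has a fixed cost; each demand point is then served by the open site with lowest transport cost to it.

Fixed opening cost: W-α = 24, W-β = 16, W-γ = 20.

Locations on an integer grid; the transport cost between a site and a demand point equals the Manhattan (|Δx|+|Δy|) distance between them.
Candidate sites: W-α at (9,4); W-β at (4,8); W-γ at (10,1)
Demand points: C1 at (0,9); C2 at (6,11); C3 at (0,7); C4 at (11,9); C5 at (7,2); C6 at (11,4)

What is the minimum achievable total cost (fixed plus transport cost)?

Open {W-β}: assign each demand point to its cheapest open site.
  C1→W-β 5, C2→W-β 5, C3→W-β 5, C4→W-β 8, C5→W-β 9, C6→W-β 11
  transport cost 43, fixed 16 → total 59.
Compare {W-β, W-γ}: transport cost 31 + fixed 36 = 67.
Compare {W-α, W-β}: transport cost 28 + fixed 40 = 68.
Compare {W-α}: transport cost 49 + fixed 24 = 73.
All other subsets cost ≥ 67. Minimum total cost: 59.

59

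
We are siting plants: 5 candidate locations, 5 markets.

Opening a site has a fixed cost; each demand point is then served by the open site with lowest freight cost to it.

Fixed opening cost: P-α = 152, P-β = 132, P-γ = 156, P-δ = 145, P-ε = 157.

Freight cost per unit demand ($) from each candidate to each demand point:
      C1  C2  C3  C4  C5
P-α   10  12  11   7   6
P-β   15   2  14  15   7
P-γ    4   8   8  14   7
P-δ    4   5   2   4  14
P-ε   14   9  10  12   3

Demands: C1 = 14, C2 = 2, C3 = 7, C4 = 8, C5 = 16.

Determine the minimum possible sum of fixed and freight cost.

462

Open {P-δ, P-ε}: assign each demand point to its cheapest open site.
  C1→P-δ 14×4=56, C2→P-δ 2×5=10, C3→P-δ 7×2=14, C4→P-δ 8×4=32, C5→P-ε 16×3=48
  freight cost 160, fixed 302 → total 462.
Compare {P-δ}: freight cost 336 + fixed 145 = 481.
Compare {P-β, P-δ}: freight cost 218 + fixed 277 = 495.
Compare {P-α, P-δ}: freight cost 208 + fixed 297 = 505.
All other subsets cost ≥ 481. Minimum total cost: 462.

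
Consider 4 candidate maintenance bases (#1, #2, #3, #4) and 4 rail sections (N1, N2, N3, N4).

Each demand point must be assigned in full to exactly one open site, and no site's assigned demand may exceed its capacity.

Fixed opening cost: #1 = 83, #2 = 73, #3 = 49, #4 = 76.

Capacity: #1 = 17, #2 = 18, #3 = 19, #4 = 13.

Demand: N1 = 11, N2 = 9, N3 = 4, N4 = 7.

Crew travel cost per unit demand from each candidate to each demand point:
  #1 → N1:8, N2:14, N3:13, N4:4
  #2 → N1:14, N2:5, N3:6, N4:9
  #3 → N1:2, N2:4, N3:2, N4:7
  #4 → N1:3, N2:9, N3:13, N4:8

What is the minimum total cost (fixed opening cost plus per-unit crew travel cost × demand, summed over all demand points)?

Open {#2, #3}; cheapest assignment that respects the capacities:
  #2 (cap 18, load 16): N2, N4 — cost 9×5 + 7×9 = 108
  #3 (cap 19, load 15): N1, N3 — cost 11×2 + 4×2 = 30
  Shipping 138, fixed 122 → total 260.
  Any other capacity-feasible assignment to {#2, #3} ships for at least 138.
Compare {#1, #2, #3}: its best feasible assignment gives total 308.
Compare {#1, #3, #4}: its best feasible assignment gives total 313.
Every other set of open sites that can feasibly serve all demand totals ≥ 308 even under its best assignment. Minimum: 260.

260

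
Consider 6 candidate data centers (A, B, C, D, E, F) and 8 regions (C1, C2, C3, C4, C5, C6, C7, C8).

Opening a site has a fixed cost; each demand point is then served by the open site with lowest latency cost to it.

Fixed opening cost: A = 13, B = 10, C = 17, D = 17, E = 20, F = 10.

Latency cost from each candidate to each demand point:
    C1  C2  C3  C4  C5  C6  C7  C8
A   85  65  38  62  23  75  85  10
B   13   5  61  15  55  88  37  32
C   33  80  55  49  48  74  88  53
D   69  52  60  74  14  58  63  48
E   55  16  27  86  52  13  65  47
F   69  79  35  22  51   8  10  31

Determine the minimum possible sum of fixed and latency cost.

152

Open {A, B, F}: assign each demand point to its cheapest open site.
  C1→B 13, C2→B 5, C3→F 35, C4→B 15, C5→A 23, C6→F 8, C7→F 10, C8→A 10
  latency cost 119, fixed 33 → total 152.
Compare {A, B, D, F}: latency cost 110 + fixed 50 = 160.
Compare {A, B, E, F}: latency cost 111 + fixed 53 = 164.
Compare {B, D, F}: latency cost 131 + fixed 37 = 168.
All other subsets cost ≥ 160. Minimum total cost: 152.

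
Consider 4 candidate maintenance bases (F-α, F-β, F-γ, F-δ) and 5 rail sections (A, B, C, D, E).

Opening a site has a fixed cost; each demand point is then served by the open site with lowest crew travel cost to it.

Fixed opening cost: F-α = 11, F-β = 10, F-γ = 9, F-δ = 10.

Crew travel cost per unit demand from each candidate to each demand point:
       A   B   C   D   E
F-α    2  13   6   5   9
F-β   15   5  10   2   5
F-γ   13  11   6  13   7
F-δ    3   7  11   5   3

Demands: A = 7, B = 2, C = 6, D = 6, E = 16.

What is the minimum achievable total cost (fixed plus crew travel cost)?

151

Open {F-α, F-β, F-δ}: assign each demand point to its cheapest open site.
  A→F-α 7×2=14, B→F-β 2×5=10, C→F-α 6×6=36, D→F-β 6×2=12, E→F-δ 16×3=48
  crew travel cost 120, fixed 31 → total 151.
Compare {F-β, F-γ, F-δ}: crew travel cost 127 + fixed 29 = 156.
Compare {F-α, F-β, F-γ, F-δ}: crew travel cost 120 + fixed 40 = 160.
Compare {F-α, F-δ}: crew travel cost 142 + fixed 21 = 163.
All other subsets cost ≥ 156. Minimum total cost: 151.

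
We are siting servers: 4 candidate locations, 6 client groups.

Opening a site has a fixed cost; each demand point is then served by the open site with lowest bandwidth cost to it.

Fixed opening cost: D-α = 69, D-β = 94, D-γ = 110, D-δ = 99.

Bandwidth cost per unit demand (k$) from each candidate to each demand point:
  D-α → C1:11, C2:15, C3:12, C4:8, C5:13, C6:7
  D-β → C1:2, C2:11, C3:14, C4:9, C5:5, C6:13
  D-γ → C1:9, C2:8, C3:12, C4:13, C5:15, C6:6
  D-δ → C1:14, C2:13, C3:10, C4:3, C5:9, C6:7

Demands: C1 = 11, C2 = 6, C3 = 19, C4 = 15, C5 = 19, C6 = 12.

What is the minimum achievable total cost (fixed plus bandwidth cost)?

Open {D-β, D-δ}: assign each demand point to its cheapest open site.
  C1→D-β 11×2=22, C2→D-β 6×11=66, C3→D-δ 19×10=190, C4→D-δ 15×3=45, C5→D-β 19×5=95, C6→D-δ 12×7=84
  bandwidth cost 502, fixed 193 → total 695.
Compare {D-α, D-β, D-δ}: bandwidth cost 502 + fixed 262 = 764.
Compare {D-β, D-γ, D-δ}: bandwidth cost 472 + fixed 303 = 775.
Compare {D-α, D-β}: bandwidth cost 615 + fixed 163 = 778.
All other subsets cost ≥ 764. Minimum total cost: 695.

695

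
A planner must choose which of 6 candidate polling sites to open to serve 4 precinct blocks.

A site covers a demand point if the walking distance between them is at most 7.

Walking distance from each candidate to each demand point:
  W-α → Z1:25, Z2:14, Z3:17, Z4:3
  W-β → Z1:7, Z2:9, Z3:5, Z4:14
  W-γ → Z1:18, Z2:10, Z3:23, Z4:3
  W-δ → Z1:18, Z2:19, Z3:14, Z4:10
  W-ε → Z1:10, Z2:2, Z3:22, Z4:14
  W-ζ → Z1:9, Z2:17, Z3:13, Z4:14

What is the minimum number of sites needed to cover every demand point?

3

Coverage sets (demand points within 7 of each site):
  W-α: {Z4}
  W-β: {Z1, Z3}
  W-γ: {Z4}
  W-δ: {}
  W-ε: {Z2}
  W-ζ: {}
No 2 sites suffice: every size-2 union leaves at least one demand point uncovered.
But {W-α, W-β, W-ε} covers everything, so the minimum is 3.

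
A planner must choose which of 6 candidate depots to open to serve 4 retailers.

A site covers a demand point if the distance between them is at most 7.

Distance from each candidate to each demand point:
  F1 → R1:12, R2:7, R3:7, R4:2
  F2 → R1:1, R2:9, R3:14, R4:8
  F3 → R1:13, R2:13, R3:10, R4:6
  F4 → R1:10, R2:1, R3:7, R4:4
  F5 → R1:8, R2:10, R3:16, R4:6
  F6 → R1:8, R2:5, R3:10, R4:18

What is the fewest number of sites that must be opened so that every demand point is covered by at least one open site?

Coverage sets (demand points within 7 of each site):
  F1: {R2, R3, R4}
  F2: {R1}
  F3: {R4}
  F4: {R2, R3, R4}
  F5: {R4}
  F6: {R2}
No single site covers all 4 demand points.
But {F1, F2} covers everything, so the minimum is 2.

2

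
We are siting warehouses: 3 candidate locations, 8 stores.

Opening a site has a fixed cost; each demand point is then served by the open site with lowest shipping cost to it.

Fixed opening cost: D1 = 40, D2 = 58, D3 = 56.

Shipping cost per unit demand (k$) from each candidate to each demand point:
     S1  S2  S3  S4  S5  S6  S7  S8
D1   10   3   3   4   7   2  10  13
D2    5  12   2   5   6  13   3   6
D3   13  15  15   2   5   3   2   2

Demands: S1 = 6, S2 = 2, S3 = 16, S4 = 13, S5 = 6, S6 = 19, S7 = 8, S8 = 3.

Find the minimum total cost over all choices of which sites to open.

Open {D1, D3}: assign each demand point to its cheapest open site.
  S1→D1 6×10=60, S2→D1 2×3=6, S3→D1 16×3=48, S4→D3 13×2=26, S5→D3 6×5=30, S6→D1 19×2=38, S7→D3 8×2=16, S8→D3 3×2=6
  shipping cost 230, fixed 96 → total 326.
Compare {D1, D2}: shipping cost 236 + fixed 98 = 334.
Compare {D2, D3}: shipping cost 221 + fixed 114 = 335.
Compare {D1, D2, D3}: shipping cost 184 + fixed 154 = 338.
All other subsets cost ≥ 334. Minimum total cost: 326.

326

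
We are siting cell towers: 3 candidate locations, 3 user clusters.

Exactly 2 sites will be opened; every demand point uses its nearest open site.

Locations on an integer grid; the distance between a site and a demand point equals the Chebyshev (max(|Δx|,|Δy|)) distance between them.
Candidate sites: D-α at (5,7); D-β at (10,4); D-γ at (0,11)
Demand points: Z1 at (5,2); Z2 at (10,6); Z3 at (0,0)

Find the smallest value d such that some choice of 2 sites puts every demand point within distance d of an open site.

7

Open {D-α, D-β}.
  Farthest demand point is Z3 at distance 7 (to D-α); all others are ≤ 7.
With {D-α, D-γ} the worst case is 7.
With {D-β, D-γ} the worst case is 10.
No size-2 selection achieves below 7.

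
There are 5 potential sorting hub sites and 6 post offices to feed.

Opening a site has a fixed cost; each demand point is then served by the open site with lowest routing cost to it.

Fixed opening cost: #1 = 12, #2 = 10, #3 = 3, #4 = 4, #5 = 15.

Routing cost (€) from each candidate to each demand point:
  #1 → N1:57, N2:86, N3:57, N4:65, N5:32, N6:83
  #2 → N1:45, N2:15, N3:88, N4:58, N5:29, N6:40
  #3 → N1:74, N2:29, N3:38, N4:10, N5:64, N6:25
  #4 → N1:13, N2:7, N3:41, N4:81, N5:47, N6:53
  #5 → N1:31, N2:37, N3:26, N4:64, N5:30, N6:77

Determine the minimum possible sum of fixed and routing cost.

133

Open {#3, #4, #5}: assign each demand point to its cheapest open site.
  N1→#4 13, N2→#4 7, N3→#5 26, N4→#3 10, N5→#5 30, N6→#3 25
  routing cost 111, fixed 22 → total 133.
Compare {#2, #3, #4}: routing cost 122 + fixed 17 = 139.
Compare {#2, #3, #4, #5}: routing cost 110 + fixed 32 = 142.
Compare {#1, #3, #4}: routing cost 125 + fixed 19 = 144.
All other subsets cost ≥ 139. Minimum total cost: 133.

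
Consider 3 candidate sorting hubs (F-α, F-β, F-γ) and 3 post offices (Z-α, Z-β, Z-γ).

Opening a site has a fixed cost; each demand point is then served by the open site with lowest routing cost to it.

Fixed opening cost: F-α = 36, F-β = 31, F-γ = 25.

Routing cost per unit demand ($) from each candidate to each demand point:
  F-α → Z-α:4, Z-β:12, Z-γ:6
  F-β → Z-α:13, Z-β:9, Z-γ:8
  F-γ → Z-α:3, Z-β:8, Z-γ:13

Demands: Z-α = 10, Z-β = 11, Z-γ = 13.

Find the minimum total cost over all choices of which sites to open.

Open {F-α, F-γ}: assign each demand point to its cheapest open site.
  Z-α→F-γ 10×3=30, Z-β→F-γ 11×8=88, Z-γ→F-α 13×6=78
  routing cost 196, fixed 61 → total 257.
Compare {F-β, F-γ}: routing cost 222 + fixed 56 = 278.
Compare {F-α, F-β}: routing cost 217 + fixed 67 = 284.
Compare {F-α}: routing cost 250 + fixed 36 = 286.
All other subsets cost ≥ 278. Minimum total cost: 257.

257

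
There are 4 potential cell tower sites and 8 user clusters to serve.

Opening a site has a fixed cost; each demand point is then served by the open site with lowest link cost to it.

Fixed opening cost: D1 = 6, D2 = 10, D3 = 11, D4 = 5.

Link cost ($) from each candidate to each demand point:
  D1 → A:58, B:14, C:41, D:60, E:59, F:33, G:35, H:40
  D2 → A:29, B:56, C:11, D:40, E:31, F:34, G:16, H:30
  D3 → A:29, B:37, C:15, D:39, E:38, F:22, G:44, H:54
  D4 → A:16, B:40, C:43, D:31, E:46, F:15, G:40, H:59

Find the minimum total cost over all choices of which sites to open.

185

Open {D1, D2, D4}: assign each demand point to its cheapest open site.
  A→D4 16, B→D1 14, C→D2 11, D→D4 31, E→D2 31, F→D4 15, G→D2 16, H→D2 30
  link cost 164, fixed 21 → total 185.
Compare {D1, D2, D3, D4}: link cost 164 + fixed 32 = 196.
Compare {D2, D4}: link cost 190 + fixed 15 = 205.
Compare {D2, D3, D4}: link cost 187 + fixed 26 = 213.
All other subsets cost ≥ 196. Minimum total cost: 185.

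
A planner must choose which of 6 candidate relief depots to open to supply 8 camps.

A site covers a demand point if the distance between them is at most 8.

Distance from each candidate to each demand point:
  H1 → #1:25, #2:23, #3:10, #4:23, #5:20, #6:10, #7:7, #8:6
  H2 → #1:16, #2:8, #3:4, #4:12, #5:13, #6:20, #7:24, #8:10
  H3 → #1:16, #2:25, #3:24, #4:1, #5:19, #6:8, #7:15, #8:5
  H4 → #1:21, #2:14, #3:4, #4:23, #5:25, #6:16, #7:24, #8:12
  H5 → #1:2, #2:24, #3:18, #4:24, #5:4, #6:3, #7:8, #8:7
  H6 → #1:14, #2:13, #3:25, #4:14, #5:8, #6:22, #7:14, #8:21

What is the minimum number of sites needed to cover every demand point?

Coverage sets (demand points within 8 of each site):
  H1: {#7, #8}
  H2: {#2, #3}
  H3: {#4, #6, #8}
  H4: {#3}
  H5: {#1, #5, #6, #7, #8}
  H6: {#5}
No 2 sites suffice: every size-2 union leaves at least one demand point uncovered.
But {H2, H3, H5} covers everything, so the minimum is 3.

3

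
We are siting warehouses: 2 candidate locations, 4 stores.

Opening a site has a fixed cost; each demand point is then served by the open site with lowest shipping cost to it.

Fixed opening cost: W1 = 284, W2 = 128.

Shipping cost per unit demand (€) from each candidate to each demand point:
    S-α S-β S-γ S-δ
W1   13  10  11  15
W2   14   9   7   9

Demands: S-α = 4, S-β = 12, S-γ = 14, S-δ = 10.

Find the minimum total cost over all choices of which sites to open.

Open {W2}: assign each demand point to its cheapest open site.
  S-α→W2 4×14=56, S-β→W2 12×9=108, S-γ→W2 14×7=98, S-δ→W2 10×9=90
  shipping cost 352, fixed 128 → total 480.
Compare {W1}: shipping cost 476 + fixed 284 = 760.
Compare {W1, W2}: shipping cost 348 + fixed 412 = 760.

480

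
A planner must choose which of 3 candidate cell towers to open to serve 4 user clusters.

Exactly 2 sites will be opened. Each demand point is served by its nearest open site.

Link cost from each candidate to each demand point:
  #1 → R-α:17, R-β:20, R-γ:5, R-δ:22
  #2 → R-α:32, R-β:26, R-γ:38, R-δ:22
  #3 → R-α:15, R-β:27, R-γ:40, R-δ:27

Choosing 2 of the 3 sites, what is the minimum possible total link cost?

Open {#1, #3}.
  R-α→#3 15, R-β→#1 20, R-γ→#1 5, R-δ→#1 22  ⇒ total 62.
Compare {#1, #2}: total 64.
Compare {#2, #3}: total 101.

62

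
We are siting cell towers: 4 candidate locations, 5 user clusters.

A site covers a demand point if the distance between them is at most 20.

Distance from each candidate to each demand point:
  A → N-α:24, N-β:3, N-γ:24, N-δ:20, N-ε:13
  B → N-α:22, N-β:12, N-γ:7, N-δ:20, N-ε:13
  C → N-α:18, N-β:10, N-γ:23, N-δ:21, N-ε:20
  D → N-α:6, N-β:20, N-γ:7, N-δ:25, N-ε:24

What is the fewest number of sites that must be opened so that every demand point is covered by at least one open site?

2

Coverage sets (demand points within 20 of each site):
  A: {N-β, N-δ, N-ε}
  B: {N-β, N-γ, N-δ, N-ε}
  C: {N-α, N-β, N-ε}
  D: {N-α, N-β, N-γ}
No single site covers all 5 demand points.
But {A, D} covers everything, so the minimum is 2.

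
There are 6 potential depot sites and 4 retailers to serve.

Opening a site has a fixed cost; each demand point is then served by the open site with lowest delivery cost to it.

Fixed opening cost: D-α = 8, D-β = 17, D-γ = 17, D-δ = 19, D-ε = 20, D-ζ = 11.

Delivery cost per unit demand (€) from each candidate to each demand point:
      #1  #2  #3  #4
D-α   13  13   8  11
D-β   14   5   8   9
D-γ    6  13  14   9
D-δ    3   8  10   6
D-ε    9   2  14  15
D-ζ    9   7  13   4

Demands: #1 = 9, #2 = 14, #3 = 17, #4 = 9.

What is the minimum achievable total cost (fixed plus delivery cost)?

Open {D-α, D-δ, D-ε, D-ζ}: assign each demand point to its cheapest open site.
  #1→D-δ 9×3=27, #2→D-ε 14×2=28, #3→D-α 17×8=136, #4→D-ζ 9×4=36
  delivery cost 227, fixed 58 → total 285.
Compare {D-α, D-δ, D-ε}: delivery cost 245 + fixed 47 = 292.
Compare {D-β, D-δ, D-ε, D-ζ}: delivery cost 227 + fixed 67 = 294.
Compare {D-β, D-δ, D-ε}: delivery cost 245 + fixed 56 = 301.
All other subsets cost ≥ 292. Minimum total cost: 285.

285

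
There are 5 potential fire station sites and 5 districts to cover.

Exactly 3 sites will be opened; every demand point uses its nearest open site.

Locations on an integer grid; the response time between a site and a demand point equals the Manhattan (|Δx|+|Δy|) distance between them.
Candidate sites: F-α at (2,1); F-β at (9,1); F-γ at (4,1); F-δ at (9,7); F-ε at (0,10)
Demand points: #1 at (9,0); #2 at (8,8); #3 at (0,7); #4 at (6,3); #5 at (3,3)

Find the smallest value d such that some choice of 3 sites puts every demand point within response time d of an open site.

6

Open {F-γ, F-δ, F-ε}.
  Farthest demand point is #1 at response time 6 (to F-γ); all others are ≤ 6.
With {F-α, F-δ, F-ε} the worst case is 7.
With {F-α, F-β, F-γ} the worst case is 8.
No size-3 selection achieves below 6.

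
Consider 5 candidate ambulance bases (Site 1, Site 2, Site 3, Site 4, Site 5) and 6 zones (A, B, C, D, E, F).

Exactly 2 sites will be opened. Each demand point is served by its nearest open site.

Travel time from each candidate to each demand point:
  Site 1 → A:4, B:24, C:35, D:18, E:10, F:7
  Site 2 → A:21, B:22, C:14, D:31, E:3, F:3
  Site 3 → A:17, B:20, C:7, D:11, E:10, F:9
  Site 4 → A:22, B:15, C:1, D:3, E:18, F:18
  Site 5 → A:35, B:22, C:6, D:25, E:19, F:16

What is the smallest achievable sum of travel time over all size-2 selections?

40

Open {Site 1, Site 4}.
  A→Site 1 4, B→Site 4 15, C→Site 4 1, D→Site 4 3, E→Site 1 10, F→Site 1 7  ⇒ total 40.
Compare {Site 2, Site 4}: total 46.
Compare {Site 3, Site 4}: total 55.
No size-2 selection does better; minimum is 40.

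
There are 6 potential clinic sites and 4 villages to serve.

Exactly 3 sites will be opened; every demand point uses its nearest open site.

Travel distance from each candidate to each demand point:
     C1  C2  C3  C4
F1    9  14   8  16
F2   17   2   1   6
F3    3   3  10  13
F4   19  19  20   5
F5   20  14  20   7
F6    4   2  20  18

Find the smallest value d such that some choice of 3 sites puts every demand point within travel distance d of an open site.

5

Open {F2, F3, F4}.
  Farthest demand point is C4 at travel distance 5 (to F4); all others are ≤ 5.
With {F2, F4, F6} the worst case is 5.
With {F1, F2, F3} the worst case is 6.
No size-3 selection achieves below 5.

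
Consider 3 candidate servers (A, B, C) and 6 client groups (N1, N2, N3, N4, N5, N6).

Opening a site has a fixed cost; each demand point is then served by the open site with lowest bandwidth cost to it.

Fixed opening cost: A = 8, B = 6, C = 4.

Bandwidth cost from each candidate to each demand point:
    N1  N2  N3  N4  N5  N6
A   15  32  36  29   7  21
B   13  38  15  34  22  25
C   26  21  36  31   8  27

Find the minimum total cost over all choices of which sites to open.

Open {B, C}: assign each demand point to its cheapest open site.
  N1→B 13, N2→C 21, N3→B 15, N4→C 31, N5→C 8, N6→B 25
  bandwidth cost 113, fixed 10 → total 123.
Compare {A, B, C}: bandwidth cost 106 + fixed 18 = 124.
Compare {A, B}: bandwidth cost 117 + fixed 14 = 131.
Compare {A, C}: bandwidth cost 129 + fixed 12 = 141.
All other subsets cost ≥ 124. Minimum total cost: 123.

123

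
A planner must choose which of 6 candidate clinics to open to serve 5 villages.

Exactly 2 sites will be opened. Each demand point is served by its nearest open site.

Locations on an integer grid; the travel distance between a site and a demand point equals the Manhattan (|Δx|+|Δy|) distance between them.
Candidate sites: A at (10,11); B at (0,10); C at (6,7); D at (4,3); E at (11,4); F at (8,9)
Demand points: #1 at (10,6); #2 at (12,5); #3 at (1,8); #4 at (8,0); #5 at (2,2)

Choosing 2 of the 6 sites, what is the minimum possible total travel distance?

Open {D, E}.
  #1→E 3, #2→E 2, #3→D 8, #4→D 7, #5→D 3  ⇒ total 23.
Compare {B, E}: total 25.
Compare {C, E}: total 27.
No size-2 selection does better; minimum is 23.

23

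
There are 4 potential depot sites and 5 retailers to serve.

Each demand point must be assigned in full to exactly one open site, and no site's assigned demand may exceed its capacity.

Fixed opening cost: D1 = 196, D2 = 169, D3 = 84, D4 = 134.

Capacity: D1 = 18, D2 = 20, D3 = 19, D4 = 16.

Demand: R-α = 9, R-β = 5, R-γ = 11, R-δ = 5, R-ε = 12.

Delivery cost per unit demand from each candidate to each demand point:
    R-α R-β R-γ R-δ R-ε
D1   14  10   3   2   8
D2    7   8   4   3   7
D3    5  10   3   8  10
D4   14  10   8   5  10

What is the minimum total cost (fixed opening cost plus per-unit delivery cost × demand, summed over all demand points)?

658

Open {D2, D3, D4}; cheapest assignment that respects the capacities:
  D2 (cap 20, load 19): R-α, R-β, R-δ — cost 9×7 + 5×8 + 5×3 = 118
  D3 (cap 19, load 11): R-γ — cost 11×3 = 33
  D4 (cap 16, load 12): R-ε — cost 12×10 = 120
  Shipping 271, fixed 387 → total 658.
  Any other capacity-feasible assignment to {D2, D3, D4} ships for at least 271.
Compare {D1, D2, D3}: its best feasible assignment gives total 661.
Compare {D1, D3, D4}: its best feasible assignment gives total 672.
Every other set of open sites that can feasibly serve all demand totals ≥ 661 even under its best assignment. Minimum: 658.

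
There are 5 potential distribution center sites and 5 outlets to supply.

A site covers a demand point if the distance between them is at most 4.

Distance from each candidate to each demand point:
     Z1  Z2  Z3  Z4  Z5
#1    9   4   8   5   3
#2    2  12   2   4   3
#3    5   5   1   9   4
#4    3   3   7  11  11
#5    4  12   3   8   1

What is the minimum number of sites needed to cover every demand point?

2

Coverage sets (demand points within 4 of each site):
  #1: {Z2, Z5}
  #2: {Z1, Z3, Z4, Z5}
  #3: {Z3, Z5}
  #4: {Z1, Z2}
  #5: {Z1, Z3, Z5}
No single site covers all 5 demand points.
But {#1, #2} covers everything, so the minimum is 2.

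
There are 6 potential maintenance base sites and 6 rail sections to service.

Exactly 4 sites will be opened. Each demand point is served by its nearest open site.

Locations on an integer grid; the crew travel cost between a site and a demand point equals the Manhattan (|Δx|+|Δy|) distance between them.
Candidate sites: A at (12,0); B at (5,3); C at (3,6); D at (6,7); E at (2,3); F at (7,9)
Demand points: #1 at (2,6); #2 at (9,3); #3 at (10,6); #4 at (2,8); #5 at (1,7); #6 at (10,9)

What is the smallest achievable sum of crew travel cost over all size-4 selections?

19

Open {B, C, D, F}.
  #1→C 1, #2→B 4, #3→D 5, #4→C 3, #5→C 3, #6→F 3  ⇒ total 19.
Compare {A, B, C, F}: total 20.
Compare {B, C, E, F}: total 20.
No size-4 selection does better; minimum is 19.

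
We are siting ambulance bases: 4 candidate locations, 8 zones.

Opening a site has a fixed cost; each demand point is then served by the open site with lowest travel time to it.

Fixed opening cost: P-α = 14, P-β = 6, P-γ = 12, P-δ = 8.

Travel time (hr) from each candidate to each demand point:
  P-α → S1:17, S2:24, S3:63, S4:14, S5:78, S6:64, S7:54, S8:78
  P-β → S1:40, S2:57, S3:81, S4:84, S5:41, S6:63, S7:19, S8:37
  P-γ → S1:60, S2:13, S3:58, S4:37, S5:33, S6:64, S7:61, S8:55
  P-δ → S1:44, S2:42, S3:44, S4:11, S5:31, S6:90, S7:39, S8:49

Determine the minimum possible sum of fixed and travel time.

Open {P-α, P-β, P-δ}: assign each demand point to its cheapest open site.
  S1→P-α 17, S2→P-α 24, S3→P-δ 44, S4→P-δ 11, S5→P-δ 31, S6→P-β 63, S7→P-β 19, S8→P-β 37
  travel time 246, fixed 28 → total 274.
Compare {P-α, P-β, P-γ, P-δ}: travel time 235 + fixed 40 = 275.
Compare {P-β, P-γ, P-δ}: travel time 258 + fixed 26 = 284.
Compare {P-α, P-β, P-γ}: travel time 254 + fixed 32 = 286.
All other subsets cost ≥ 275. Minimum total cost: 274.

274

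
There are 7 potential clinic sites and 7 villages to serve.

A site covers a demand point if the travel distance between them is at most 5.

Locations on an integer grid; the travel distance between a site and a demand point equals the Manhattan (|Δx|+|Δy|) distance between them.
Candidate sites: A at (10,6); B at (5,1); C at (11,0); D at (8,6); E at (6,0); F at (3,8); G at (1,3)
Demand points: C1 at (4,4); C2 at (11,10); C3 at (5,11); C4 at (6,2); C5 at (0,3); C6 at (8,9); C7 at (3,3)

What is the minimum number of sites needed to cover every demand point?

Coverage sets (demand points within 5 of each site):
  A: {C2, C6}
  B: {C1, C4, C7}
  C: {}
  D: {C6}
  E: {C4}
  F: {C1, C3, C7}
  G: {C1, C5, C7}
No 3 sites suffice: every size-3 union leaves at least one demand point uncovered.
But {A, B, F, G} covers everything, so the minimum is 4.

4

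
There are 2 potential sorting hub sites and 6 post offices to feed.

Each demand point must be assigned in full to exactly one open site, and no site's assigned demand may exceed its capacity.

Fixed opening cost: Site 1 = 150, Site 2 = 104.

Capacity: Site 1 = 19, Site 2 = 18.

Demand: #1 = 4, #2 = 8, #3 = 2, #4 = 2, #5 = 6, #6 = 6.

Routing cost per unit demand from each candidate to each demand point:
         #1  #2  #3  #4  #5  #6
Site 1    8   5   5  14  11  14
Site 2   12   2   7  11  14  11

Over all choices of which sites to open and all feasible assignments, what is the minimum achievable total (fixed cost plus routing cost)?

Open {Site 1, Site 2}; cheapest assignment that respects the capacities:
  Site 1 (cap 19, load 12): #1, #3, #5 — cost 4×8 + 2×5 + 6×11 = 108
  Site 2 (cap 18, load 16): #2, #4, #6 — cost 8×2 + 2×11 + 6×11 = 104
  Shipping 212, fixed 254 → total 466.
  Any other capacity-feasible assignment to {Site 1, Site 2} ships for at least 212.
Total demand is 28 and no other set of sites has combined capacity ≥ 28, so {Site 1, Site 2} is the only feasible choice of open sites. Minimum: 466.

466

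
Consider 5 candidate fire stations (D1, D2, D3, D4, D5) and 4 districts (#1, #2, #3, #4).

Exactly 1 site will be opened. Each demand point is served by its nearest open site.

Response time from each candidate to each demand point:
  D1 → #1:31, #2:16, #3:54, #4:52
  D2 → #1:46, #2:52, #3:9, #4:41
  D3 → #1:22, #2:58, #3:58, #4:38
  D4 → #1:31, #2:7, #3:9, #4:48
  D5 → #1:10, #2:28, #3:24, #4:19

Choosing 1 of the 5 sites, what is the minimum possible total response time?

81

Open {D5}.
  #1→D5 10, #2→D5 28, #3→D5 24, #4→D5 19  ⇒ total 81.
Compare {D4}: total 95.
Compare {D2}: total 148.
No size-1 selection does better; minimum is 81.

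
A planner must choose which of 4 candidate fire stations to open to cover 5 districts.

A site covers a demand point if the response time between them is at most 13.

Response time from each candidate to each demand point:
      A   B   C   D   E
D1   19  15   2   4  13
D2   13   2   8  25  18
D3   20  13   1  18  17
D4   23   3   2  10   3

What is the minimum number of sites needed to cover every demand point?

2

Coverage sets (demand points within 13 of each site):
  D1: {C, D, E}
  D2: {A, B, C}
  D3: {B, C}
  D4: {B, C, D, E}
No single site covers all 5 demand points.
But {D1, D2} covers everything, so the minimum is 2.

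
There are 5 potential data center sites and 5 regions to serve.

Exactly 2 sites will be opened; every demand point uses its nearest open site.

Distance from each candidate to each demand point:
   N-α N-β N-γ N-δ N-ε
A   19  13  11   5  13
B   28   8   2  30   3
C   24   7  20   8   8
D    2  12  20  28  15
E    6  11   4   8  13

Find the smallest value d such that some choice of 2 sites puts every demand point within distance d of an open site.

Open {B, E}.
  Farthest demand point is N-β at distance 8 (to B); all others are ≤ 8.
With {C, E} the worst case is 8.
With {A, D} the worst case is 13.
No size-2 selection achieves below 8.

8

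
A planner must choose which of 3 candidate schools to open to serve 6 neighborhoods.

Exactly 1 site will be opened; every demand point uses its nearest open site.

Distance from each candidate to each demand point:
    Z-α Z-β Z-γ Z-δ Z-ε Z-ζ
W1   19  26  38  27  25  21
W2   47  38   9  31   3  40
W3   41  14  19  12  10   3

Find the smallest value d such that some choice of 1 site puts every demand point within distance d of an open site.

38

Open {W1}.
  Farthest demand point is Z-γ at distance 38 (to W1); all others are ≤ 38.
With {W3} the worst case is 41.
With {W2} the worst case is 47.
No size-1 selection achieves below 38.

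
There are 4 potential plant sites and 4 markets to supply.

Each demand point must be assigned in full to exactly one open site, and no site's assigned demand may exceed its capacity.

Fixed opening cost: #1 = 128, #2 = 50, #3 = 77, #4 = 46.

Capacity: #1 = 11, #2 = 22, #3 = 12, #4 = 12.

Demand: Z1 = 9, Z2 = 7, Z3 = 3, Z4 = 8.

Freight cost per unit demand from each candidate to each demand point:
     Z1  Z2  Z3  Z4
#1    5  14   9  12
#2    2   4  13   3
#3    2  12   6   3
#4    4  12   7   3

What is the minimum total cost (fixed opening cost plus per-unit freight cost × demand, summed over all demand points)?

187

Open {#2, #4}; cheapest assignment that respects the capacities:
  #2 (cap 22, load 16): Z1, Z2 — cost 9×2 + 7×4 = 46
  #4 (cap 12, load 11): Z3, Z4 — cost 3×7 + 8×3 = 45
  Shipping 91, fixed 96 → total 187.
  Any other capacity-feasible assignment to {#2, #4} ships for at least 91.
Compare {#2, #3}: its best feasible assignment gives total 215.
Compare {#2, #3, #4}: its best feasible assignment gives total 261.
Every other set of open sites that can feasibly serve all demand totals ≥ 215 even under its best assignment. Minimum: 187.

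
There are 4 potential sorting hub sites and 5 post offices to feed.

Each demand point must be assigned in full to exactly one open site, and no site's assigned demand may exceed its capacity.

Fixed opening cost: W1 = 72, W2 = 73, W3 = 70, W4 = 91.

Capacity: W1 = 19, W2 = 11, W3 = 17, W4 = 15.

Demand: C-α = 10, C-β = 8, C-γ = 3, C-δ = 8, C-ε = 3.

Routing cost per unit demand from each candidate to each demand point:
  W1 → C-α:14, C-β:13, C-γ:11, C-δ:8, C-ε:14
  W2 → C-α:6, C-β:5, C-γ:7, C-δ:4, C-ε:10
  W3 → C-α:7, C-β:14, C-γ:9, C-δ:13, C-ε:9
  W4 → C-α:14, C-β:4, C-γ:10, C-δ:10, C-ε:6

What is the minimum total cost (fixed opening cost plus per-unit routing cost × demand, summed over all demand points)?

407

Open {W2, W3, W4}; cheapest assignment that respects the capacities:
  W2 (cap 11, load 11): C-γ, C-δ — cost 3×7 + 8×4 = 53
  W3 (cap 17, load 10): C-α — cost 10×7 = 70
  W4 (cap 15, load 11): C-β, C-ε — cost 8×4 + 3×6 = 50
  Shipping 173, fixed 234 → total 407.
  Any other capacity-feasible assignment to {W2, W3, W4} ships for at least 173.
Compare {W1, W3}: its best feasible assignment gives total 434.
Compare {W1, W2, W3}: its best feasible assignment gives total 437.
Every other set of open sites that can feasibly serve all demand totals ≥ 434 even under its best assignment. Minimum: 407.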